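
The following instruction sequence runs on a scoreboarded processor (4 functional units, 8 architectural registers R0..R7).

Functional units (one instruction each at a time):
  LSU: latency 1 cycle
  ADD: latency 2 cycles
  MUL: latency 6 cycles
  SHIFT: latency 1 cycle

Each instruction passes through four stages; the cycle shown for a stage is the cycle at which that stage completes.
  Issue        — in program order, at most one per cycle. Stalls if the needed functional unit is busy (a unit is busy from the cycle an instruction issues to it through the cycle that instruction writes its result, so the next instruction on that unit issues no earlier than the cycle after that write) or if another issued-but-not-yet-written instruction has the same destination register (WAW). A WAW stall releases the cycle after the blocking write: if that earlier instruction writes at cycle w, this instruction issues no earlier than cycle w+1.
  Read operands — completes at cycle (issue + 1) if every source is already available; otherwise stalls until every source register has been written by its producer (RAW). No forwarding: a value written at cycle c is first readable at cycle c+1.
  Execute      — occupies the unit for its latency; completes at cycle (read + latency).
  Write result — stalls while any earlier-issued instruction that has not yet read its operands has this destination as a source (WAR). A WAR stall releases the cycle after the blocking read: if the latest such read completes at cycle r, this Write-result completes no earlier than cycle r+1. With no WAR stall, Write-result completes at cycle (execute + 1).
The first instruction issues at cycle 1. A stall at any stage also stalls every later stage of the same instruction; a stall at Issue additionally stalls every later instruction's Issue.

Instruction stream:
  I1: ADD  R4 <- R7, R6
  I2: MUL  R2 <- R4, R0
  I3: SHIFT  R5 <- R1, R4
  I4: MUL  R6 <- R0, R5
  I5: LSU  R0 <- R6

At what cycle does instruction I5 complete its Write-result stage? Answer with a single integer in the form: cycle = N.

t=1  issue I1 (ADD)
t=2  I1 read-ops · issue I2 (MUL)
t=3  issue I3 (SHIFT)
t=4  I1 finished on ADD
t=5  I1→R4
t=6  I2 read-ops · I3 read-ops
t=7  I3 finished on SHIFT
t=8  I3→R5
t=12  I2 finished on MUL
t=13  I2→R2
t=14  issue I4 (MUL)
t=15  I4 read-ops · issue I5 (LSU)
t=21  I4 finished on MUL
t=22  I4→R6
t=23  I5 read-ops
t=24  I5 finished on LSU
t=25  I5→R0

cycle = 25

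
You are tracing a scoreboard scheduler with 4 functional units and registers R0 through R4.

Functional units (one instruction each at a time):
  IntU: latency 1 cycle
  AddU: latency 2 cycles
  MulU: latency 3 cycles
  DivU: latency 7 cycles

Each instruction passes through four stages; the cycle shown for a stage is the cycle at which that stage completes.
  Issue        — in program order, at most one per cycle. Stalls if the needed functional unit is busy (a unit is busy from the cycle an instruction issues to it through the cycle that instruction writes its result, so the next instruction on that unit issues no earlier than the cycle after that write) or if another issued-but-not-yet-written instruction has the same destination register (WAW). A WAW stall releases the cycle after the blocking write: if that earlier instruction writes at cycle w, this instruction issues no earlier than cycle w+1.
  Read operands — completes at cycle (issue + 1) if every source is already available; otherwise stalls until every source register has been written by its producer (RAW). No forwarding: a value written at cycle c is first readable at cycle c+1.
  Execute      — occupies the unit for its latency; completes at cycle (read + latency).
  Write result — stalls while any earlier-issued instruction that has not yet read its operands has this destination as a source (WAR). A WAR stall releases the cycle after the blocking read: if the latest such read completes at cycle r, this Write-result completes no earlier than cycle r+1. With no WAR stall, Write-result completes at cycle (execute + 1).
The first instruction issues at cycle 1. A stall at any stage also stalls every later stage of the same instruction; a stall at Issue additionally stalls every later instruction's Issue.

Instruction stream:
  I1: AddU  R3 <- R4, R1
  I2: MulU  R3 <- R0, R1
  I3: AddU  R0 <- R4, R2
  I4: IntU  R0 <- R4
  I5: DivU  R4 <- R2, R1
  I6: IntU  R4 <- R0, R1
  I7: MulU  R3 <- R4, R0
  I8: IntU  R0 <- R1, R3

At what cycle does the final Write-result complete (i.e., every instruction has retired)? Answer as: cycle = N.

c1: I1 issues→AddU
c2: I1 reads
c4: I1 exec-done
c5: I1 writes R3
c6: I2 issues→MulU
c7: I2 reads; I3 issues→AddU
c8: I3 reads
c10: I2 exec-done; I3 exec-done
c11: I2 writes R3; I3 writes R0
c12: I4 issues→IntU
c13: I4 reads; I5 issues→DivU
c14: I4 exec-done; I5 reads
c15: I4 writes R0
c21: I5 exec-done
c22: I5 writes R4
c23: I6 issues→IntU
c24: I6 reads; I7 issues→MulU
c25: I6 exec-done
c26: I6 writes R4
c27: I7 reads; I8 issues→IntU
c30: I7 exec-done
c31: I7 writes R3
c32: I8 reads
c33: I8 exec-done
c34: I8 writes R0

cycle = 34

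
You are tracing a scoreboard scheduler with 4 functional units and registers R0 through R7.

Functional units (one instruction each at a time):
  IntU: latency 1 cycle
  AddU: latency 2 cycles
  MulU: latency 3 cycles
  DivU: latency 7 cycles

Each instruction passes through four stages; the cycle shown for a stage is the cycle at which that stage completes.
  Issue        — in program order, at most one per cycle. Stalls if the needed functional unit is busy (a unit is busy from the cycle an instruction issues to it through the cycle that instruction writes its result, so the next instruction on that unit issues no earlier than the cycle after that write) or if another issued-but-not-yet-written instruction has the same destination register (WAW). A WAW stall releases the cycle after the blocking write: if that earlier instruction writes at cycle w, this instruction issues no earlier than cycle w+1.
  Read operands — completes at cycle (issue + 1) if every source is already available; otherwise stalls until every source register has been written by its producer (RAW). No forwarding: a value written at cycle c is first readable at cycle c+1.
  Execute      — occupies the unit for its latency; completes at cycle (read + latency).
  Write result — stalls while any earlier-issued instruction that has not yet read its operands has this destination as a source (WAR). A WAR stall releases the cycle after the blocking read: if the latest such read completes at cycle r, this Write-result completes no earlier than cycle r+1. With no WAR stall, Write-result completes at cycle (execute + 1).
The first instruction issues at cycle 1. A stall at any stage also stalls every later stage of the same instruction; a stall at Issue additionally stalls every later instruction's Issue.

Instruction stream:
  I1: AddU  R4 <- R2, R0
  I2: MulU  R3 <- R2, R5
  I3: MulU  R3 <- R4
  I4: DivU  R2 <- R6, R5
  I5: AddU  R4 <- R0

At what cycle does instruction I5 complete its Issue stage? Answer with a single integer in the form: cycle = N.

t=1  I1 issues→AddU
t=2  I1 reads; I2 issues→MulU
t=3  I2 reads
t=4  I1 exec-done
t=5  I1 writes R4
t=6  I2 exec-done
t=7  I2 writes R3
t=8  I3 issues→MulU
t=9  I3 reads; I4 issues→DivU
t=10  I4 reads; I5 issues→AddU
t=11  I5 reads
t=12  I3 exec-done
t=13  I3 writes R3; I5 exec-done
t=14  I5 writes R4
t=17  I4 exec-done
t=18  I4 writes R2

cycle = 10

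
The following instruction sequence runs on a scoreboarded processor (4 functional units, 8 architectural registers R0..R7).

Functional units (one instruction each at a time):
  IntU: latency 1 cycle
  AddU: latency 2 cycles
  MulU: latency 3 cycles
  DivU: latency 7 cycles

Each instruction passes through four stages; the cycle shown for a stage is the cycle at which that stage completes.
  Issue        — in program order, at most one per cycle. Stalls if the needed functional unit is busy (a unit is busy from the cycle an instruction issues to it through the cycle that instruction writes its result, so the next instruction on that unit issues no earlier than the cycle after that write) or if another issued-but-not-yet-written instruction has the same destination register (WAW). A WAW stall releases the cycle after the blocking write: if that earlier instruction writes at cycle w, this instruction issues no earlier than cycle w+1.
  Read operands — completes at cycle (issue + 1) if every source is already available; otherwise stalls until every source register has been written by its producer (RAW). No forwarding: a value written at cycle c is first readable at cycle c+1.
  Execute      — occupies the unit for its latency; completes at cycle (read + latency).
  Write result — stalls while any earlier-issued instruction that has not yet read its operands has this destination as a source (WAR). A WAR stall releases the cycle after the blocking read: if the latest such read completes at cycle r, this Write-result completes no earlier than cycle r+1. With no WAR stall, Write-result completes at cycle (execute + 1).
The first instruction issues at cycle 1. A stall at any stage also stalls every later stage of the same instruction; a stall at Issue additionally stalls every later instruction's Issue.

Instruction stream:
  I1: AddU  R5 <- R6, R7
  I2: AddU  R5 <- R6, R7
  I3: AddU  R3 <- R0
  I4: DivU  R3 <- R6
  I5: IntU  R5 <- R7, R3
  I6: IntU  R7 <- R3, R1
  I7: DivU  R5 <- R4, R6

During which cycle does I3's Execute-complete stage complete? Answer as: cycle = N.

cycle 1: I1 issues→AddU
cycle 2: I1 reads
cycle 4: I1 exec-done
cycle 5: I1 writes R5
cycle 6: I2 issues→AddU
cycle 7: I2 reads
cycle 9: I2 exec-done
cycle 10: I2 writes R5
cycle 11: I3 issues→AddU
cycle 12: I3 reads
cycle 14: I3 exec-done
cycle 15: I3 writes R3
cycle 16: I4 issues→DivU
cycle 17: I4 reads, I5 issues→IntU
cycle 24: I4 exec-done
cycle 25: I4 writes R3
cycle 26: I5 reads
cycle 27: I5 exec-done
cycle 28: I5 writes R5
cycle 29: I6 issues→IntU
cycle 30: I6 reads, I7 issues→DivU
cycle 31: I6 exec-done, I7 reads
cycle 32: I6 writes R7
cycle 38: I7 exec-done
cycle 39: I7 writes R5

cycle = 14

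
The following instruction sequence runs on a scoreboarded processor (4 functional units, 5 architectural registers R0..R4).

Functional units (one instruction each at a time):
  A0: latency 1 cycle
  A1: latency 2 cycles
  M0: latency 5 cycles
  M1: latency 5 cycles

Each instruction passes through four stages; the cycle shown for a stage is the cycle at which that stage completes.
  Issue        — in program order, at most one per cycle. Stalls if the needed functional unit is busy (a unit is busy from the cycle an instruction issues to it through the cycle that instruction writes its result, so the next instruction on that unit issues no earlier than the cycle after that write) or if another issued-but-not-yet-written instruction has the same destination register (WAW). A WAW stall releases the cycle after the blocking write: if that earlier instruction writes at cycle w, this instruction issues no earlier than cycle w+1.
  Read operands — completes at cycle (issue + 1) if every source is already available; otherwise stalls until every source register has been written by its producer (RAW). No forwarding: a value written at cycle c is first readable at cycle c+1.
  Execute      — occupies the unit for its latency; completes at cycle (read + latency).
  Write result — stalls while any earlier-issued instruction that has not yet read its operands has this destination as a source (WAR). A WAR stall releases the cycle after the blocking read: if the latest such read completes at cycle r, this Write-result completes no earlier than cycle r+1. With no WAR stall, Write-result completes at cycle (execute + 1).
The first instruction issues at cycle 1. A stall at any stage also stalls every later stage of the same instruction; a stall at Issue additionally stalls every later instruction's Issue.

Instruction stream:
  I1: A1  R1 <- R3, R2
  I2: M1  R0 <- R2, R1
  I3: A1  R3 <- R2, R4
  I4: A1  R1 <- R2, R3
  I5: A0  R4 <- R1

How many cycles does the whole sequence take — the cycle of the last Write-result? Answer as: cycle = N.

  I1 | 1 | 2 | 4 | 5
  I2 | 2 | 6 | 11 | 12   RAW R1: wait I1 write@5
  I3 | 6 | 7 | 9 | 10   struct: A1 busy until I1 writes@5
  I4 | 11 | 12 | 14 | 15   struct: A1 busy until I3 writes@10
  I5 | 12 | 16 | 17 | 18   RAW R1: wait I4 write@15

cycle = 18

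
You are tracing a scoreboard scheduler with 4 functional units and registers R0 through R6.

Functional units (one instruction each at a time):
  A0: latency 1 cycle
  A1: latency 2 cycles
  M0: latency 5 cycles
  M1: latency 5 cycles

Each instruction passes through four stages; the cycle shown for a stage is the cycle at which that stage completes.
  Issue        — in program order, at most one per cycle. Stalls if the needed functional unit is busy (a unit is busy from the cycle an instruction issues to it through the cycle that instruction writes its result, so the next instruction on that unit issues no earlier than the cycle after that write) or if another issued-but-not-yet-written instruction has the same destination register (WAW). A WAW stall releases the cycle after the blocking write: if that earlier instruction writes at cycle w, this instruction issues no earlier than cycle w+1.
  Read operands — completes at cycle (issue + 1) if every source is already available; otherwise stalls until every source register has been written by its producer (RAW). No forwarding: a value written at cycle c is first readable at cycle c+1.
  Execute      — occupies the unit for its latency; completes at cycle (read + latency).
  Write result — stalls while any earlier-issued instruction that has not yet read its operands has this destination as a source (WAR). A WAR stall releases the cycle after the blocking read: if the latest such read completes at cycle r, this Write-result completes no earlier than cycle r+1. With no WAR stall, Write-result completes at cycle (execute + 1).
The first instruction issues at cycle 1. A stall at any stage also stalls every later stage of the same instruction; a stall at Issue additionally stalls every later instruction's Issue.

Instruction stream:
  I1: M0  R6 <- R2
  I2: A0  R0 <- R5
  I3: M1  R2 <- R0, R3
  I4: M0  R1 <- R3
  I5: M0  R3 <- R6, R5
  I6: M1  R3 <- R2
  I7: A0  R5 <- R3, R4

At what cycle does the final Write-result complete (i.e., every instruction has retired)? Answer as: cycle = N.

cycle = 35

I1: IS=1 RO=2 EX=7 WR=8
I2: IS=2 RO=3 EX=4 WR=5
I3: IS=3 RO=6 EX=11 WR=12  [RAW R0: wait I2 write@5]
I4: IS=9 RO=10 EX=15 WR=16  [struct: M0 busy until I1 writes@8]
I5: IS=17 RO=18 EX=23 WR=24  [struct: M0 busy until I4 writes@16]
I6: IS=25 RO=26 EX=31 WR=32  [WAW R3: wait I5 write@24]
I7: IS=26 RO=33 EX=34 WR=35  [RAW R3: wait I6 write@32]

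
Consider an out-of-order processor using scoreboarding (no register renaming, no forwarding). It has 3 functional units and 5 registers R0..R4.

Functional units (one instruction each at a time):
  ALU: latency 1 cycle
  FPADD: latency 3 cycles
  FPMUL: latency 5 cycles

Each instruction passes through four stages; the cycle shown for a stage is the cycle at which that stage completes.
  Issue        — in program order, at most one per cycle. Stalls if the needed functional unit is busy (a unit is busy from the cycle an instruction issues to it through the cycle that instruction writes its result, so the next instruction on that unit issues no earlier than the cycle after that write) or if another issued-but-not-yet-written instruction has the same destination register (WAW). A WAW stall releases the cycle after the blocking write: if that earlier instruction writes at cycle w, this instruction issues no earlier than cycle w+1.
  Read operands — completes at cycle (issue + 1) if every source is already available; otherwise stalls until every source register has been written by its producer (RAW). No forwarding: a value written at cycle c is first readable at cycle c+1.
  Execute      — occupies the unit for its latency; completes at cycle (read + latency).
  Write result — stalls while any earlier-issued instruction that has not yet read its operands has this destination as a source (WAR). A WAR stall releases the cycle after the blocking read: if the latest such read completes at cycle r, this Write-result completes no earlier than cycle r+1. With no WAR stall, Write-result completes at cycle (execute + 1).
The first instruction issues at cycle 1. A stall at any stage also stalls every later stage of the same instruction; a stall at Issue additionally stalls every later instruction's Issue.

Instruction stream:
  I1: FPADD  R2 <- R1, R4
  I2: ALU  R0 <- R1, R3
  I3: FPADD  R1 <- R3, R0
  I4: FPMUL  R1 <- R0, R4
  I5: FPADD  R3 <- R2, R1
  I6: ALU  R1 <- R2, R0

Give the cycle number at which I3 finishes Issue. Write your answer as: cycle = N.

1) issue 1, read 2, done 5, write 6
2) issue 2, read 3, done 4, write 5
3) issue 7, read 8, done 11, write 12  <struct: FPADD busy until I1 writes@6>
4) issue 13, read 14, done 19, write 20  <WAW R1: wait I3 write@12>
5) issue 14, read 21, done 24, write 25  <RAW R1: wait I4 write@20>
6) issue 21, read 22, done 23, write 24  <WAW R1: wait I4 write@20>

cycle = 7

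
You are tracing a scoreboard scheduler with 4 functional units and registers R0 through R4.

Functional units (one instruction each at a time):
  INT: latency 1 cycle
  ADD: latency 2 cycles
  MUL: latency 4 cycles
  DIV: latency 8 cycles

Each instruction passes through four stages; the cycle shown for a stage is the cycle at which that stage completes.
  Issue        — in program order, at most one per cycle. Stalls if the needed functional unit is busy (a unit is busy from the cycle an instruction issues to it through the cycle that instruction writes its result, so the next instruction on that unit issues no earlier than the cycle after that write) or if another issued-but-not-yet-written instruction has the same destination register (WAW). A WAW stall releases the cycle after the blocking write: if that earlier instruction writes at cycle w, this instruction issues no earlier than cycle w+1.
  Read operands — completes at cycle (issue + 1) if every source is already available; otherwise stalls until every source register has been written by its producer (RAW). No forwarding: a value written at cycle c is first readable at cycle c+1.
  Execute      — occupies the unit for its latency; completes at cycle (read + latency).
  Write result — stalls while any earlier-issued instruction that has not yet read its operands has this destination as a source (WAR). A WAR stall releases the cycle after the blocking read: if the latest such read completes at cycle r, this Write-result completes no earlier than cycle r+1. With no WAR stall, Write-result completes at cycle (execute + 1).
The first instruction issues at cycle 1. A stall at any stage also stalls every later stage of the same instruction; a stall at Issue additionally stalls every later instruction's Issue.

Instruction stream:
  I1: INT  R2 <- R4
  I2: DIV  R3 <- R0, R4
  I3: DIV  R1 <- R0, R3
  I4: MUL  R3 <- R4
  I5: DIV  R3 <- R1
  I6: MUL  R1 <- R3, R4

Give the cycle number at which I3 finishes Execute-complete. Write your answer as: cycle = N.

I1: IS=1 RO=2 EX=3 WR=4
I2: IS=2 RO=3 EX=11 WR=12
I3: IS=13 RO=14 EX=22 WR=23  [struct: DIV busy until I2 writes@12]
I4: IS=14 RO=15 EX=19 WR=20
I5: IS=24 RO=25 EX=33 WR=34  [struct: DIV busy until I3 writes@23]
I6: IS=25 RO=35 EX=39 WR=40  [RAW R3: wait I5 write@34]

cycle = 22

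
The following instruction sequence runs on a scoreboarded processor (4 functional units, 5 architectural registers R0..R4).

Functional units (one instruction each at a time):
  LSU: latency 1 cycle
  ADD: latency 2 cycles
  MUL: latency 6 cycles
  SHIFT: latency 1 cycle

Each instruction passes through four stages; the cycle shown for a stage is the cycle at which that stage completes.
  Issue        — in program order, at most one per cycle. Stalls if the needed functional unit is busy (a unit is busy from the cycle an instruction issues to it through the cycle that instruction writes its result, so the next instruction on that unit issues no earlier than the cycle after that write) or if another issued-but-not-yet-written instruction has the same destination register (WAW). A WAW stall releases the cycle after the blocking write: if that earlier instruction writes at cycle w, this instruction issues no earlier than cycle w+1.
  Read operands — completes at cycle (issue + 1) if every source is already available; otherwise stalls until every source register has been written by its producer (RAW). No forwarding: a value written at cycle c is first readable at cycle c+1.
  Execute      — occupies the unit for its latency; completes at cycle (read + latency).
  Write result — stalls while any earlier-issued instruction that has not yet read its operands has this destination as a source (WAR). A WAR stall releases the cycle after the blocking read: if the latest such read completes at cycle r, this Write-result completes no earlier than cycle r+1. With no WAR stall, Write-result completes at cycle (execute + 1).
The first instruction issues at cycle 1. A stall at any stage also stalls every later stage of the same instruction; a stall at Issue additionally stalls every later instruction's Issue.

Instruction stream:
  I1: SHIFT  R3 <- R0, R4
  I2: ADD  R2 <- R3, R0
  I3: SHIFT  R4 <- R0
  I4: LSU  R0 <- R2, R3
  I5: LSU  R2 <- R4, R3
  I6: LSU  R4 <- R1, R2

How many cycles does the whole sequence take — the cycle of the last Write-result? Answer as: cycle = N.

cycle = 19

I1 -> (1, 2, 3, 4)
I2 -> (2, 5, 7, 8)  // RAW R3: wait I1 write@4
I3 -> (5, 6, 7, 8)  // struct: SHIFT busy until I1 writes@4
I4 -> (6, 9, 10, 11)  // RAW R2: wait I2 write@8
I5 -> (12, 13, 14, 15)  // struct: LSU busy until I4 writes@11
I6 -> (16, 17, 18, 19)  // struct: LSU busy until I5 writes@15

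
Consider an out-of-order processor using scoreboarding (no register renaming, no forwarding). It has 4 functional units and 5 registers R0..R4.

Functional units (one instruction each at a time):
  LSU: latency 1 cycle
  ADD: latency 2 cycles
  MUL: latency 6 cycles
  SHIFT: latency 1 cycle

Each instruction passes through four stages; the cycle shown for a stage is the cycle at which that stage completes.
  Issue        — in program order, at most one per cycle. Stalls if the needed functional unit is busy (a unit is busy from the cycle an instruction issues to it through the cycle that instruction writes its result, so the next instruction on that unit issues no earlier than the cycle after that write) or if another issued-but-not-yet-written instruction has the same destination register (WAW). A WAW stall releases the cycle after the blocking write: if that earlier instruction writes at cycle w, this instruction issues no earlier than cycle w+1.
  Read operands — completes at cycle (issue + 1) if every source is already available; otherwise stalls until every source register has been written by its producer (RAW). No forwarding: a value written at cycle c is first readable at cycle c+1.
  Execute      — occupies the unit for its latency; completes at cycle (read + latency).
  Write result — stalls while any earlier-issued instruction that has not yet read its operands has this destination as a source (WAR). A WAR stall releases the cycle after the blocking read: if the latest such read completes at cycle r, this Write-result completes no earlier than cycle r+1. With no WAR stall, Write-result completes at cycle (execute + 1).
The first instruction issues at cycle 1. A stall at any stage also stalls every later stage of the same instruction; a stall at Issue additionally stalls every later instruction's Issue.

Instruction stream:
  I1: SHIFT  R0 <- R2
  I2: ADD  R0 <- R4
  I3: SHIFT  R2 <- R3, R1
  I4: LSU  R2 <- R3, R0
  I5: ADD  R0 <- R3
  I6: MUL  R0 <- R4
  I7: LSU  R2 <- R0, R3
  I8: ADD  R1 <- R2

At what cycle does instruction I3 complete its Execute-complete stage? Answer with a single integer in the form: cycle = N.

cycle = 8

cycle 1: I1 dispatched to SHIFT
cycle 2: I1 operands ready
cycle 3: I1 complete
cycle 4: R0←I1
cycle 5: I2 dispatched to ADD
cycle 6: I2 operands ready, I3 dispatched to SHIFT
cycle 7: I3 operands ready
cycle 8: I2 complete, I3 complete
cycle 9: R0←I2, R2←I3
cycle 10: I4 dispatched to LSU
cycle 11: I4 operands ready, I5 dispatched to ADD
cycle 12: I4 complete, I5 operands ready
cycle 13: R2←I4
cycle 14: I5 complete
cycle 15: R0←I5
cycle 16: I6 dispatched to MUL
cycle 17: I6 operands ready, I7 dispatched to LSU
cycle 18: I8 dispatched to ADD
cycle 23: I6 complete
cycle 24: R0←I6
cycle 25: I7 operands ready
cycle 26: I7 complete
cycle 27: R2←I7
cycle 28: I8 operands ready
cycle 30: I8 complete
cycle 31: R1←I8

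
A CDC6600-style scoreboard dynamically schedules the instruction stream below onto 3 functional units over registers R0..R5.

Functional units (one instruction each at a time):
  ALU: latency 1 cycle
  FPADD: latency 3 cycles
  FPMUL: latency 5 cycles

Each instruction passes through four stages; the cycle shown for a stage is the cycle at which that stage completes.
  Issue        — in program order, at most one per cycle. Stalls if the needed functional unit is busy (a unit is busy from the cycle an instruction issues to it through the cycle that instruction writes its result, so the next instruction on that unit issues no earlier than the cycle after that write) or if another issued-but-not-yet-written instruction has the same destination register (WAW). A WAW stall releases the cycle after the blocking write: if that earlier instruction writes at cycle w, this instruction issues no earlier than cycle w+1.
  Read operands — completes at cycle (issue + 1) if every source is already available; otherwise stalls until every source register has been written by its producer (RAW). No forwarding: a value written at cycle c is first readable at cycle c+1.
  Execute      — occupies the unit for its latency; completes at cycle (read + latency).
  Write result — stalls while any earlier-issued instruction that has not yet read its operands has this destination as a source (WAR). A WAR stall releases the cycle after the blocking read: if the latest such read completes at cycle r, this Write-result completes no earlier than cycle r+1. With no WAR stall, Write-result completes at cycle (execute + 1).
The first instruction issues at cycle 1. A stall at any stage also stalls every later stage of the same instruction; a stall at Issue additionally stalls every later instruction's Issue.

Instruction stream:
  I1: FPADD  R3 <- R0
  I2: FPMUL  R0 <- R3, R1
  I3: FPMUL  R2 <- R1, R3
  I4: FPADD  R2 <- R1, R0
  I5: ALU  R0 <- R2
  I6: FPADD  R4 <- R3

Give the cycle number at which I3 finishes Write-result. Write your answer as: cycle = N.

cycle = 21

t=1  I1 dispatched to FPADD
t=2  I1 operands ready · I2 dispatched to FPMUL
t=5  I1 complete
t=6  R3←I1
t=7  I2 operands ready
t=12  I2 complete
t=13  R0←I2
t=14  I3 dispatched to FPMUL
t=15  I3 operands ready
t=20  I3 complete
t=21  R2←I3
t=22  I4 dispatched to FPADD
t=23  I4 operands ready · I5 dispatched to ALU
t=26  I4 complete
t=27  R2←I4
t=28  I5 operands ready · I6 dispatched to FPADD
t=29  I5 complete · I6 operands ready
t=30  R0←I5
t=32  I6 complete
t=33  R4←I6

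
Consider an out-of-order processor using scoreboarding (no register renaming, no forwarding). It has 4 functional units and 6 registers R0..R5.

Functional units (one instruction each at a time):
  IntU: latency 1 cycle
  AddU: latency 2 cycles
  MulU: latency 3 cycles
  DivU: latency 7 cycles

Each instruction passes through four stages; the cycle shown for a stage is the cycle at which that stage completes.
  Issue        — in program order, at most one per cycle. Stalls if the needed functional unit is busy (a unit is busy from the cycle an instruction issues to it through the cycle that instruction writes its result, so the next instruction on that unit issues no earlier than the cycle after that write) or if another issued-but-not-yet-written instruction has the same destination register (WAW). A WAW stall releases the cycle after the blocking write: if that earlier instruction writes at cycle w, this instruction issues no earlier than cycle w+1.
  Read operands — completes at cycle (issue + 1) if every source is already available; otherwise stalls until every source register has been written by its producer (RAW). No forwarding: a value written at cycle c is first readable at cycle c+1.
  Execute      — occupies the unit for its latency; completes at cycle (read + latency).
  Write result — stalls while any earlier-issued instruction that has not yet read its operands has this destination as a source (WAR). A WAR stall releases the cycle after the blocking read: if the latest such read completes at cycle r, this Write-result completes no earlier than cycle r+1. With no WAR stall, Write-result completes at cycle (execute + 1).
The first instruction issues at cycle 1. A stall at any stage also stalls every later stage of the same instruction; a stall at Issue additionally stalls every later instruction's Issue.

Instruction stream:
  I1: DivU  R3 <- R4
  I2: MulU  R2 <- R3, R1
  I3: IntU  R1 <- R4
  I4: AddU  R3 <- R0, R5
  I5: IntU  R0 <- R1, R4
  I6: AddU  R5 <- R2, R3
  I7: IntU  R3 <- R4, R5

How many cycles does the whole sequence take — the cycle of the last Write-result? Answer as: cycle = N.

cycle = 23

c1: issue I1 (DivU)
c2: I1 read-ops · issue I2 (MulU)
c3: issue I3 (IntU)
c4: I3 read-ops
c5: I3 finished on IntU
c9: I1 finished on DivU
c10: I1→R3
c11: I2 read-ops · issue I4 (AddU)
c12: I3→R1 · I4 read-ops
c13: issue I5 (IntU)
c14: I2 finished on MulU · I4 finished on AddU · I5 read-ops
c15: I2→R2 · I4→R3 · I5 finished on IntU
c16: I5→R0 · issue I6 (AddU)
c17: I6 read-ops · issue I7 (IntU)
c19: I6 finished on AddU
c20: I6→R5
c21: I7 read-ops
c22: I7 finished on IntU
c23: I7→R3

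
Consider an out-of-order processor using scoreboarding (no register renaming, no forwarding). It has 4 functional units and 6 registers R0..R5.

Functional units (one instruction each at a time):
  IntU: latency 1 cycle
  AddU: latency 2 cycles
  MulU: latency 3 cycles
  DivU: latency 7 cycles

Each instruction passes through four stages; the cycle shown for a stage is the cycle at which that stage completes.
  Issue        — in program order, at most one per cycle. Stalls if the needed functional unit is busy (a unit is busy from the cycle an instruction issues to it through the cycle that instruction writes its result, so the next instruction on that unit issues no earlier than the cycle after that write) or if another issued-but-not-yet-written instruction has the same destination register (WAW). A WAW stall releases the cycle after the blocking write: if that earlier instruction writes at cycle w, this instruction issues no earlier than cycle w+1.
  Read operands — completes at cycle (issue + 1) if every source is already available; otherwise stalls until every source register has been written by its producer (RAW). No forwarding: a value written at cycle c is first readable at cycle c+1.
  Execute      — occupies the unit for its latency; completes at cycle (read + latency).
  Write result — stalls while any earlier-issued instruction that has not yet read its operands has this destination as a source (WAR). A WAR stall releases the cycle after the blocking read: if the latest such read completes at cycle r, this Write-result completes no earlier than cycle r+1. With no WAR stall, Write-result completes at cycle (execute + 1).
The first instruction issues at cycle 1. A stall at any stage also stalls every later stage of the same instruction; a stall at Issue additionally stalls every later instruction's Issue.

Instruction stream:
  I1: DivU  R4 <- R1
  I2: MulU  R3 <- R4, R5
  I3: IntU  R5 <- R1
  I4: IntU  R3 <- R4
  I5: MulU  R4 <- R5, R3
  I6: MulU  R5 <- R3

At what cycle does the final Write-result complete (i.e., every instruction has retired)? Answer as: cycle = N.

cycle = 30

cycle 1: I1 dispatched to DivU
cycle 2: I1 operands ready; I2 dispatched to MulU
cycle 3: I3 dispatched to IntU
cycle 4: I3 operands ready
cycle 5: I3 complete
cycle 9: I1 complete
cycle 10: R4←I1
cycle 11: I2 operands ready
cycle 12: R5←I3
cycle 14: I2 complete
cycle 15: R3←I2
cycle 16: I4 dispatched to IntU
cycle 17: I4 operands ready; I5 dispatched to MulU
cycle 18: I4 complete
cycle 19: R3←I4
cycle 20: I5 operands ready
cycle 23: I5 complete
cycle 24: R4←I5
cycle 25: I6 dispatched to MulU
cycle 26: I6 operands ready
cycle 29: I6 complete
cycle 30: R5←I6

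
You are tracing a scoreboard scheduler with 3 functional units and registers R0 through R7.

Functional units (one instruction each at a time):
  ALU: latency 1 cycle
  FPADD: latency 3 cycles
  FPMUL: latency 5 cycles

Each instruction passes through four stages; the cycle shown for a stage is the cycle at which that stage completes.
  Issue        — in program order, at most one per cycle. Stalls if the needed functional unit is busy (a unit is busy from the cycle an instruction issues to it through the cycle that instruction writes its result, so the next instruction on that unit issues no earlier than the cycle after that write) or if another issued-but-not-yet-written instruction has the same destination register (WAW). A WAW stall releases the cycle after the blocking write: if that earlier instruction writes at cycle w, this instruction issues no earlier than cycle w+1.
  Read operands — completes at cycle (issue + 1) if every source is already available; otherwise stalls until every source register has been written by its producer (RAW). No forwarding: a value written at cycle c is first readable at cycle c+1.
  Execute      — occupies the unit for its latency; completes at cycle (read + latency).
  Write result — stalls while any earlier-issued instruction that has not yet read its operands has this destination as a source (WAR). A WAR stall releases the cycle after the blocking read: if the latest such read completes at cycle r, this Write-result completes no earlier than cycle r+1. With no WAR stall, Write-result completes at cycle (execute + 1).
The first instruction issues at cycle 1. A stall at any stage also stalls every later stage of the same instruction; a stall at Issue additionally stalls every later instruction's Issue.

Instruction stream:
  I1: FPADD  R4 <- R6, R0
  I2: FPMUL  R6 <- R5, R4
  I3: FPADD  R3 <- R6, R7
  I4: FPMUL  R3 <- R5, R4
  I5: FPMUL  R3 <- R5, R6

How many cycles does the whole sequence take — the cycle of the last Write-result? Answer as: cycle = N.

I1: IS=1 RO=2 EX=5 WR=6
I2: IS=2 RO=7 EX=12 WR=13  [RAW R4: wait I1 write@6]
I3: IS=7 RO=14 EX=17 WR=18  [struct: FPADD busy until I1 writes@6; RAW R6: wait I2 write@13]
I4: IS=19 RO=20 EX=25 WR=26  [WAW R3: wait I3 write@18]
I5: IS=27 RO=28 EX=33 WR=34  [struct: FPMUL busy until I4 writes@26]

cycle = 34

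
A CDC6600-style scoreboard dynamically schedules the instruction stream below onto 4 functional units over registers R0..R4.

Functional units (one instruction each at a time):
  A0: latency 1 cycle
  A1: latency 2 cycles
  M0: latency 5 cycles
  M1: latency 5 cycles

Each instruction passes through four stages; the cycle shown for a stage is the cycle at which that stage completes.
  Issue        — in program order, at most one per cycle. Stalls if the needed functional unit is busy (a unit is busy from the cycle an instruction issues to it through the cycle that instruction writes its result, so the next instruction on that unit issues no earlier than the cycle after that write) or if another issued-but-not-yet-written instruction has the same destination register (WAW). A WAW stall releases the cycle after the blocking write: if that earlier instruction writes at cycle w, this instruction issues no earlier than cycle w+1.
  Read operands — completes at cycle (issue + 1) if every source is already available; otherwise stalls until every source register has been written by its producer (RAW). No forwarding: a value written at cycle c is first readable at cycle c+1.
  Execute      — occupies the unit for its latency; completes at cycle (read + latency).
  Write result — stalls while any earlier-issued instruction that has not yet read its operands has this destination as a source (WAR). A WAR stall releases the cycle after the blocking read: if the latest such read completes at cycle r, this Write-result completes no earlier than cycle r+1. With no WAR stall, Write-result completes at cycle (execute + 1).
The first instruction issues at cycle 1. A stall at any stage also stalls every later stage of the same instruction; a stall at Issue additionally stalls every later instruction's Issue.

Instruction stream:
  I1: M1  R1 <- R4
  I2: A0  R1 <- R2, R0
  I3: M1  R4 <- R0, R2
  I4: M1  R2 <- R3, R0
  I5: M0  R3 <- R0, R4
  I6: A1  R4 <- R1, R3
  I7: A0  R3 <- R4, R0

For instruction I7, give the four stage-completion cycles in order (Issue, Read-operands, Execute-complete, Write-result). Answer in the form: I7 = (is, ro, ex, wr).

I7 = (27, 31, 32, 33)

[I1] 1/2/7/8
[I2] 9/10/11/12  (WAW R1: wait I1 write@8)
[I3] 10/11/16/17
[I4] 18/19/24/25  (struct: M1 busy until I3 writes@17)
[I5] 19/20/25/26
[I6] 20/27/29/30  (RAW R3: wait I5 write@26)
[I7] 27/31/32/33  (WAW R3: wait I5 write@26; RAW R4: wait I6 write@30)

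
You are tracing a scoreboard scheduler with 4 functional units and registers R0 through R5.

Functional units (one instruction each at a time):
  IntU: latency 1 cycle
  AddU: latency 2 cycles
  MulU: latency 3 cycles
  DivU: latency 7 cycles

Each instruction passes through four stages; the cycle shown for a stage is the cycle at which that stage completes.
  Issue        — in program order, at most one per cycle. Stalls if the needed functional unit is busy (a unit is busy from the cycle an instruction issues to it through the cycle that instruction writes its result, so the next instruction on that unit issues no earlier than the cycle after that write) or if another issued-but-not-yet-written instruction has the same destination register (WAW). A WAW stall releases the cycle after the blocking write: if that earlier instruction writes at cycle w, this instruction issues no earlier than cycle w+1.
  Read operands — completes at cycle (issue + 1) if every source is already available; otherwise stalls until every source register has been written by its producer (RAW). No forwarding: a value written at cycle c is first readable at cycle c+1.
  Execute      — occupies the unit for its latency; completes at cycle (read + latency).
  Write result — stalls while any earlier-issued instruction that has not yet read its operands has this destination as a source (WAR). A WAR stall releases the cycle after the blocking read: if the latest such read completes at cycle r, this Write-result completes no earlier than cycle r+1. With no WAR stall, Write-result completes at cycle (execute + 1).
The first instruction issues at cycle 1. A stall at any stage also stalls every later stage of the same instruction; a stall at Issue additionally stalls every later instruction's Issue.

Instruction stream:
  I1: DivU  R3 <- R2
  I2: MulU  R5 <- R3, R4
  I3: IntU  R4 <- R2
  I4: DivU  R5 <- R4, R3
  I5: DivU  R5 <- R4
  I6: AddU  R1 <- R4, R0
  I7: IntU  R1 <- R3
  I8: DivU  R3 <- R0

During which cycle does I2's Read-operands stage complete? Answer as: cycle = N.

cycle 1: I1 issues→DivU
cycle 2: I1 reads, I2 issues→MulU
cycle 3: I3 issues→IntU
cycle 4: I3 reads
cycle 5: I3 exec-done
cycle 9: I1 exec-done
cycle 10: I1 writes R3
cycle 11: I2 reads
cycle 12: I3 writes R4
cycle 14: I2 exec-done
cycle 15: I2 writes R5
cycle 16: I4 issues→DivU
cycle 17: I4 reads
cycle 24: I4 exec-done
cycle 25: I4 writes R5
cycle 26: I5 issues→DivU
cycle 27: I5 reads, I6 issues→AddU
cycle 28: I6 reads
cycle 30: I6 exec-done
cycle 31: I6 writes R1
cycle 32: I7 issues→IntU
cycle 33: I7 reads
cycle 34: I5 exec-done, I7 exec-done
cycle 35: I5 writes R5, I7 writes R1
cycle 36: I8 issues→DivU
cycle 37: I8 reads
cycle 44: I8 exec-done
cycle 45: I8 writes R3

cycle = 11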